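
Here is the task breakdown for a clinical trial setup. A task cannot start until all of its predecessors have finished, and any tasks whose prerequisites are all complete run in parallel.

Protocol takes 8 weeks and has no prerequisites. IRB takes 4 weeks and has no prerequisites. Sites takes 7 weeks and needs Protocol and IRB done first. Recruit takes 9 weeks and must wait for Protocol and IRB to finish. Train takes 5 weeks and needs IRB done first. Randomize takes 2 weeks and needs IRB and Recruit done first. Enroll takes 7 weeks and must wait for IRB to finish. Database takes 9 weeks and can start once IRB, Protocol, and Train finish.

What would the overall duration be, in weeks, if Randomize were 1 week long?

Actual critical path: Protocol→Recruit→Randomize = 8+9+2 = 19 ⇒ 19 weeks.
Since Randomize is critical, the -1 change carries straight to that chain (now 18 weeks).
No other chain overtakes it, so the finish is 18 weeks.

18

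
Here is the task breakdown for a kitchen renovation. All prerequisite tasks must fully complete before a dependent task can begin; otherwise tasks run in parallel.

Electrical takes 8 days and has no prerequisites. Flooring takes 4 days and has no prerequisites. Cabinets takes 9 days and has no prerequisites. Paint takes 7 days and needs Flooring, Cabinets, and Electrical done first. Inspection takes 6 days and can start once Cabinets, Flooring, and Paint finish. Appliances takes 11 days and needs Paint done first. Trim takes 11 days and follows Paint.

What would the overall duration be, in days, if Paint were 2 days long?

22

The binding path is Cabinets→Paint→Appliances = 9+7+11 = 27; finish at 27 days.
Paint is on the critical path; changing it to 2 makes that path 22 days.
That remains the longest chain; total 22 days.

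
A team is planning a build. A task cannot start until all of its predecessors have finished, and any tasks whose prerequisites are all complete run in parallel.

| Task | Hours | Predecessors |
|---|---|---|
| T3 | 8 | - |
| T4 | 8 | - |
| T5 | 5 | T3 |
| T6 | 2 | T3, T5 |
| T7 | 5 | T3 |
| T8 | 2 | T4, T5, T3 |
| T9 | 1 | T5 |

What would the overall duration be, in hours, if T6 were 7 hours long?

20

Actual critical path: T3→T5→T6 = 8+5+2 = 15 ⇒ 15 hours.
T6 lies on that path, so at 7 hours the path becomes 20 hours.
That remains the longest chain; total 20 hours.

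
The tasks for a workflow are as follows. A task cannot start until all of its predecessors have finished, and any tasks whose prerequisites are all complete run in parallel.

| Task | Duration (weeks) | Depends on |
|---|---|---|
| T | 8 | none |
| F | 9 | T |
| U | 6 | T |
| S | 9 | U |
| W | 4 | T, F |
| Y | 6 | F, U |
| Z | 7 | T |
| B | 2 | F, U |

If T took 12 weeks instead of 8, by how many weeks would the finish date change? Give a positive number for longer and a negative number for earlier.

4

Baseline: T→F→Y = 8+9+6 = 23 → 23 weeks.
Since T is critical, the +4 change carries straight to that chain (now 27 weeks).
The critical path is still T→F→Y; finish is now 27 weeks.
Change in finish: 27 − 23 = +4 weeks.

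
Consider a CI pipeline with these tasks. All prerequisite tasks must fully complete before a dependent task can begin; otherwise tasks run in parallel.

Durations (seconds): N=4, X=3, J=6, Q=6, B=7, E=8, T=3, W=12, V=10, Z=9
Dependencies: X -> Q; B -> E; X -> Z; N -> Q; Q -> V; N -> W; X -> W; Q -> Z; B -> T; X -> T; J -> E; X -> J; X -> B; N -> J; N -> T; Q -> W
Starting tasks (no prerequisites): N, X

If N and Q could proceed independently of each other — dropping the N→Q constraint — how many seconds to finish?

21

Original critical path: N→Q→W = 4+6+12 = 22 ⇒ 22 seconds.
Without N→Q, Q's earliest start moves from 4 to 3.
After: X→Q→W = 3+6+12 = 21 → 21 seconds.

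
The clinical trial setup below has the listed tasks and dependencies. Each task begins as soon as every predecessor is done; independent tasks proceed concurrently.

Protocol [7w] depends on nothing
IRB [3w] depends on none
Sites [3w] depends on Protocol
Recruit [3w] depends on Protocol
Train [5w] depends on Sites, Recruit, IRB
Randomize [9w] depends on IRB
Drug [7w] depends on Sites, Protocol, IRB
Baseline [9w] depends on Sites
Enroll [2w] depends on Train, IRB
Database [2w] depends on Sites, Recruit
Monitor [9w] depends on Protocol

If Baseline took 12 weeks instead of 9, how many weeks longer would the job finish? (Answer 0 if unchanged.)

3

Actual critical path: Protocol→Sites→Baseline = 7+3+9 = 19 ⇒ 19 weeks.
Since Baseline is critical, the +3 change carries straight to that chain (now 22 weeks).
No other chain overtakes it, so the finish is 22 weeks.
Change in finish: 22 − 19 = +3 weeks.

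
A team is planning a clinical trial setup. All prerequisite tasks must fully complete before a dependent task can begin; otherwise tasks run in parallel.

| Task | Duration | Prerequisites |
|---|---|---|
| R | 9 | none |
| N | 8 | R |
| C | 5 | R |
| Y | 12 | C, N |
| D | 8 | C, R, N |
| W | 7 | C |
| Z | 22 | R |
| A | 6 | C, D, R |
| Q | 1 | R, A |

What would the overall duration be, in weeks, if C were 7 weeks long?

Baseline: R→N→D→A→Q = 9+8+8+6+1 = 32 → 32 weeks.
The longest path through C is only 29 weeks, so C has float 3.
No other chain overtakes it, so the finish is 32 weeks.

32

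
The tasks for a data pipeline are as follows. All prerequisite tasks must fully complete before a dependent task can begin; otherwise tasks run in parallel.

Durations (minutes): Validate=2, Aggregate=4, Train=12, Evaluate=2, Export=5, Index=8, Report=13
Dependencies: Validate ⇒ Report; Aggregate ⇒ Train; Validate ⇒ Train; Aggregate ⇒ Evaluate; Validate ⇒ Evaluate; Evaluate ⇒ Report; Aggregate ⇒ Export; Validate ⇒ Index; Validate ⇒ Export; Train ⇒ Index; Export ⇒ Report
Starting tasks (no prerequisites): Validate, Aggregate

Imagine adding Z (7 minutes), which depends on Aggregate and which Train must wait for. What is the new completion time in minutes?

Originally the data pipeline takes 24 minutes.
With Z inserted, Train now waits for max(Aggregate, Validate, Z).
New critical path: Aggregate→Z→Train→Index = 4+7+12+8 = 31 ⇒ 31 minutes.

31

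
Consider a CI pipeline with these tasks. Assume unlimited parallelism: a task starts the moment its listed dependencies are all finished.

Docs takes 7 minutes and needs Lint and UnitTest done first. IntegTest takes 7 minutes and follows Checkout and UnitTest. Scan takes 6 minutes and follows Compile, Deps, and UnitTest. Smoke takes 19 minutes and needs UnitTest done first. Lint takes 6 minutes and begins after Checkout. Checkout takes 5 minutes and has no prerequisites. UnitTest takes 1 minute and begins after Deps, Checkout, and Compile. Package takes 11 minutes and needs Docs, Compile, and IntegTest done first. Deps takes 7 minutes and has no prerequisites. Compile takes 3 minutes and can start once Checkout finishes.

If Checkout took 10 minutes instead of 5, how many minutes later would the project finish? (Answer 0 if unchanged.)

5

The binding path is Checkout→Lint→Docs→Package = 5+6+7+11 = 29; finish at 29 minutes.
Since Checkout is critical, the +5 change carries straight to that chain (now 34 minutes).
That remains the longest chain; total 34 minutes.
Change in finish: 34 − 29 = +5 minutes.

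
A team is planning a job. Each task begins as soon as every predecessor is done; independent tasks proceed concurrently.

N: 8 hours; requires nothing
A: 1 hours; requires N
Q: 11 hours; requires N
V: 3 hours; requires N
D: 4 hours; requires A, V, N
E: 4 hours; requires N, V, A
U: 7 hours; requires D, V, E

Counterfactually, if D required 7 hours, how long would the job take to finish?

As given, the longest chain is N→V→D→U = 8+3+4+7 = 22, so the finish is 22 hours.
Since D is critical, the +3 change carries straight to that chain (now 25 hours).
The critical path is still N→V→D→U; finish is now 25 hours.

25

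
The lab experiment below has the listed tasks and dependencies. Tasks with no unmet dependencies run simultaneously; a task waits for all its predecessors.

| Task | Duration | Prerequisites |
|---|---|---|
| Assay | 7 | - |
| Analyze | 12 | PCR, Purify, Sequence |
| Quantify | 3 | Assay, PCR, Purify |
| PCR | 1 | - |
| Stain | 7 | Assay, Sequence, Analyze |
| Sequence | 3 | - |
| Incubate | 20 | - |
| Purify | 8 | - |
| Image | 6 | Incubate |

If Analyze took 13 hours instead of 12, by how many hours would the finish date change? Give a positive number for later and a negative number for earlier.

Baseline: Purify→Analyze→Stain = 8+12+7 = 27 → 27 hours.
Since Analyze is critical, the +1 change carries straight to that chain (now 28 hours).
That remains the longest chain; total 28 hours.
Change in finish: 28 − 27 = +1 hours.

1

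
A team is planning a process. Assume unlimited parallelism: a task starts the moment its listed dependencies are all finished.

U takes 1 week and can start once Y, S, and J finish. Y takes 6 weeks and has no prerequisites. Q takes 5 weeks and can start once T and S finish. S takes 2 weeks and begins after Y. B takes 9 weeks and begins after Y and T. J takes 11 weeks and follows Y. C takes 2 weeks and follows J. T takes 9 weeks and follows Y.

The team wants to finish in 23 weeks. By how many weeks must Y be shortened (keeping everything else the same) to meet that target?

1

Current finish: 24 weeks; target: 23.
Y is on every critical path, so each week cut from Y cuts the finish by one (this holds down to a finish of 19).
Need 24 − 23 = 1 week off Y → Y becomes 5 weeks, finish becomes 23.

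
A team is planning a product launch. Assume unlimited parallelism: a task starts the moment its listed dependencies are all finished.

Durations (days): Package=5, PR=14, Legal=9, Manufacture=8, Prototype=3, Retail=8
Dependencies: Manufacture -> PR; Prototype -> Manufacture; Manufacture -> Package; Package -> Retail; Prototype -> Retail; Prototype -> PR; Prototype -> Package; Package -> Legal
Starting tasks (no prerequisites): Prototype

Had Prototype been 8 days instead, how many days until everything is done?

Actual critical path: Prototype→Manufacture→Package→Legal = 3+8+5+9 = 25 ⇒ 25 days.
Prototype lies on that path, so at 8 days the path becomes 30 days.
That remains the longest chain; total 30 days.

30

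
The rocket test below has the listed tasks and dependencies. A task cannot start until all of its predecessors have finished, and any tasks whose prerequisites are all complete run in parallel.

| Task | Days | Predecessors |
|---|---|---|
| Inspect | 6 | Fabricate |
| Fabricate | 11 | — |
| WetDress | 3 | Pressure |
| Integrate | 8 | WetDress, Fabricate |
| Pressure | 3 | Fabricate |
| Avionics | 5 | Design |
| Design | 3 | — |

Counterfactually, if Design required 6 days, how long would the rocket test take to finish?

25

The binding path is Fabricate→Pressure→WetDress→Integrate = 11+3+3+8 = 25; finish at 25 days.
Design has 17 days of float (longest path through it is 8).
The critical path is still Fabricate→Pressure→WetDress→Integrate; finish is now 25 days.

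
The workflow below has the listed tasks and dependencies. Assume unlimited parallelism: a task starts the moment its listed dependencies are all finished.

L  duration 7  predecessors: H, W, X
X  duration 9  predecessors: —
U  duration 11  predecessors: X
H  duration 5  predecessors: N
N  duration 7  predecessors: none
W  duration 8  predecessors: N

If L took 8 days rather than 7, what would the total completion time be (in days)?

The binding path is N→W→L = 7+8+7 = 22; finish at 22 days.
Since L is critical, the +1 change carries straight to that chain (now 23 days).
No other chain overtakes it, so the finish is 23 days.

23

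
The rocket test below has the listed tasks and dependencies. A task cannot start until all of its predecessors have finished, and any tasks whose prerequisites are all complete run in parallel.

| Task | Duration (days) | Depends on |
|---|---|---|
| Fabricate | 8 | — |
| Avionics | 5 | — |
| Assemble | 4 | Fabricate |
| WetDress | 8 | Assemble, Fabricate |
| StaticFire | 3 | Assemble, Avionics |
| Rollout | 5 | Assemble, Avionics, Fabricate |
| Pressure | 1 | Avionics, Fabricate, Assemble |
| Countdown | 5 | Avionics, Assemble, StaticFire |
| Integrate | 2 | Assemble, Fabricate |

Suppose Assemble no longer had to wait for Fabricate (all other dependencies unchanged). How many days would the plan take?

16

Original critical path: Fabricate→Assemble→WetDress = 8+4+8 = 20 ⇒ 20 days.
Without Fabricate→Assemble, Assemble's earliest start moves from 8 to 0.
After: Fabricate→WetDress = 8+8 = 16 → 16 days.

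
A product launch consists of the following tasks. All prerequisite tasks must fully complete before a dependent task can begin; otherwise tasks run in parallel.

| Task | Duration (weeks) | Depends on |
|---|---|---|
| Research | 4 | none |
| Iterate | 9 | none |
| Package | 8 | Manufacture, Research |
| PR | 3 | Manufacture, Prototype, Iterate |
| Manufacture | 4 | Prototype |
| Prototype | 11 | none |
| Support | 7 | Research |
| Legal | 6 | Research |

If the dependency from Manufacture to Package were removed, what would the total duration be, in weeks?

Before: longest chain Prototype→Manufacture→Package = 11+4+8 = 23, finish 23.
Without Manufacture→Package, Package's earliest start moves from 15 to 4.
After: Prototype→Manufacture→PR = 11+4+3 = 18 → 18 weeks.

18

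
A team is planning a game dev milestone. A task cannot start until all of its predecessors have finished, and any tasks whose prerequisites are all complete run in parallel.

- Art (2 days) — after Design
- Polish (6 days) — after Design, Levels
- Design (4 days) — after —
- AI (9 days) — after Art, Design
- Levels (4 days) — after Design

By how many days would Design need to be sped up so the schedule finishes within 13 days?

Current finish: 15 days; target: 13.
Design is on every critical path, so each day cut from Design cuts the finish by one (this holds down to a finish of 12).
Need 15 − 13 = 2 days off Design → Design becomes 2 days, finish becomes 13.

2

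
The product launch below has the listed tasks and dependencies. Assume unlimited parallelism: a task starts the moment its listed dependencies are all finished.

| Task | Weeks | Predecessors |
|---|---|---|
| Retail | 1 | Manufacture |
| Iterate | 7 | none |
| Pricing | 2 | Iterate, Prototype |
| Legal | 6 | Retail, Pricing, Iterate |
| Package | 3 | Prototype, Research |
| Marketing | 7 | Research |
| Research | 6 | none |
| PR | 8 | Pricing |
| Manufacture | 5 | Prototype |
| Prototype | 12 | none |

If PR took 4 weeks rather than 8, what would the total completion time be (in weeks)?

Critical path before the change: Prototype→Manufacture→Retail→Legal = 12+5+1+6 = 24 giving 24 weeks.
PR has 2 weeks of float (longest path through it is 22).
That remains the longest chain; total 24 weeks.

24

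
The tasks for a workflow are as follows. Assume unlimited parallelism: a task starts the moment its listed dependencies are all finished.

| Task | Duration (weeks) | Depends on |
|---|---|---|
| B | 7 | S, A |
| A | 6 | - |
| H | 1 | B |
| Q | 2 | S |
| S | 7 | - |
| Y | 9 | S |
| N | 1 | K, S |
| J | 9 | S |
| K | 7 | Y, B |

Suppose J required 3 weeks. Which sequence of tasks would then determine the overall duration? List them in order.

Actual critical path: S→Y→K→N = 7+9+7+1 = 24 ⇒ 24 weeks.
J is off the critical path — its longest chain is 16 weeks, giving 8 of slack.
The critical path is still S→Y→K→N; finish is now 24 weeks.

S, Y, K, N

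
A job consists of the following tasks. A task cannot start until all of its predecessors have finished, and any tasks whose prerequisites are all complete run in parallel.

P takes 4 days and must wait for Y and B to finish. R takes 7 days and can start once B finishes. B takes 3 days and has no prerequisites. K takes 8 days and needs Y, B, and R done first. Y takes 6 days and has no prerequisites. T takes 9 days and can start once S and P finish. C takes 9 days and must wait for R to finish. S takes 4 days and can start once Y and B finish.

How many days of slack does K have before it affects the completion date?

Y→S→T = 6+4+9 = 19 sets the makespan at 19 days.
Longest path through K: 18 days (earliest finish 18, latest finish 19).
Slack of K = 11 − 10 = 1 day.

1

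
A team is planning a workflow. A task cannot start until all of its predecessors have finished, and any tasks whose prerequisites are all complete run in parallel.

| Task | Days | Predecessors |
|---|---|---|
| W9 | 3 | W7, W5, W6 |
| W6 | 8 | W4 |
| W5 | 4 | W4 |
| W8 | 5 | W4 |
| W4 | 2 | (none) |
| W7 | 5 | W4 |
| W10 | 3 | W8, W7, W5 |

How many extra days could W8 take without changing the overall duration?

The longest chain is W4→W6→W9 = 2+8+3 = 13; overall finish 13 days.
W8 finishes as early as 7 and must finish by 10.
So W8 can slip 10 − 7 = 3 days.

3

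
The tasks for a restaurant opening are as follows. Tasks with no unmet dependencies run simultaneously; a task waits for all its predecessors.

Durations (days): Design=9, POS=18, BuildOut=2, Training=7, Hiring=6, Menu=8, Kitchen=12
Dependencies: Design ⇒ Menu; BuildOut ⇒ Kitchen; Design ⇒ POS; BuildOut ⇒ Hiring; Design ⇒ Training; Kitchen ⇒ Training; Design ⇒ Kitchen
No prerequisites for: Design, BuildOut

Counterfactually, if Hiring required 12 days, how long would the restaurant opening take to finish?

28

Critical path before the change: Design→Kitchen→Training = 9+12+7 = 28 giving 28 days.
The longest path through Hiring is only 8 days, so Hiring has float 20.
The critical path is still Design→Kitchen→Training; finish is now 28 days.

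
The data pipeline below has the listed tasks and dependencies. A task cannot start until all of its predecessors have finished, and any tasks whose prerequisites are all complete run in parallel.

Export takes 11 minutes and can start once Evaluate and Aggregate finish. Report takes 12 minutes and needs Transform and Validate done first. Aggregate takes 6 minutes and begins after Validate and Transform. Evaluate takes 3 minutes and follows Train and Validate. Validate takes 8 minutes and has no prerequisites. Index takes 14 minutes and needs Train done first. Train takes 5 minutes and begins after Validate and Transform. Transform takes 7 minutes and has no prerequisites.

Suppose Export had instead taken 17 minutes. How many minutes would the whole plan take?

33

The binding path is Validate→Train→Evaluate→Export = 8+5+3+11 = 27; finish at 27 minutes.
Export is on the critical path; changing it to 17 makes that path 33 minutes.
The critical path is still Validate→Train→Evaluate→Export; finish is now 33 minutes.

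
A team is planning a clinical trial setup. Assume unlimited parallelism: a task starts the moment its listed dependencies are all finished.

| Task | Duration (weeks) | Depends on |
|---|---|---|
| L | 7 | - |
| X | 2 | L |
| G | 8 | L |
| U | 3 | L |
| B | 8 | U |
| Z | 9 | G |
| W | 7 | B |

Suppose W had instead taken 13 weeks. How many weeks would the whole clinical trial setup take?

Critical path before the change: L→U→B→W = 7+3+8+7 = 25 giving 25 weeks.
W lies on that path, so at 13 weeks the path becomes 31 weeks.
The critical path is still L→U→B→W; finish is now 31 weeks.

31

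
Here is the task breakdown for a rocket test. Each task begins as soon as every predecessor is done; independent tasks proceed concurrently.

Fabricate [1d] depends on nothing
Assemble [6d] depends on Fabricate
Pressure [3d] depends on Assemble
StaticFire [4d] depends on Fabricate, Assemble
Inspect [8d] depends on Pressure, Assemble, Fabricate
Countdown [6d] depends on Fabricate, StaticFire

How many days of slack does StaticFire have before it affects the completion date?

1

Critical path: Fabricate→Assemble→Pressure→Inspect = 1+6+3+8 = 18, so the finish is 18 days.
Longest path through StaticFire: 17 days (earliest finish 11, latest finish 12).
So StaticFire can slip 12 − 11 = 1 day.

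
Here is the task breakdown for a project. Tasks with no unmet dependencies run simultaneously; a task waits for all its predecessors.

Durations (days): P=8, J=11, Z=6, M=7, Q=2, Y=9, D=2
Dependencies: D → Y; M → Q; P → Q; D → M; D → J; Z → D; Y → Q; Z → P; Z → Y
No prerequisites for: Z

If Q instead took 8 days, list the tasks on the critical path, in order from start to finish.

Actual critical path: Z→D→Y→Q = 6+2+9+2 = 19 ⇒ 19 days.
Q is on the critical path; changing it to 8 makes that path 25 days.
That remains the longest chain; total 25 days.

Z, D, Y, Q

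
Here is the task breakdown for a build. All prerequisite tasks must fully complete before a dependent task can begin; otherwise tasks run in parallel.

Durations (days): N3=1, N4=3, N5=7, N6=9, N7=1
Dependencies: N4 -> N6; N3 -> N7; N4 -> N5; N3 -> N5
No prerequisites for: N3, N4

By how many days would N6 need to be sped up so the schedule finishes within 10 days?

2

Current finish: 12 days; target: 10.
N6 is on every critical path, so each day cut from N6 cuts the finish by one (this holds down to a finish of 10).
Need 12 − 10 = 2 days off N6 → N6 becomes 7 days, finish becomes 10.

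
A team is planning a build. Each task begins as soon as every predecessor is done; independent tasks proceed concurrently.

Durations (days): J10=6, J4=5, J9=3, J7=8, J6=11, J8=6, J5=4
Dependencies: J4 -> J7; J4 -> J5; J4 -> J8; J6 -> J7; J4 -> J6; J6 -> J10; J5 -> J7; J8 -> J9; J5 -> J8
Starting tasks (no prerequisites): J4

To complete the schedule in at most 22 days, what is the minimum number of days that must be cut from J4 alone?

Current finish: 24 days; target: 22.
J4 is on every critical path, so each day cut from J4 cuts the finish by one (this holds down to a finish of 20).
Need 24 − 22 = 2 days off J4 → J4 becomes 3 days, finish becomes 22.

2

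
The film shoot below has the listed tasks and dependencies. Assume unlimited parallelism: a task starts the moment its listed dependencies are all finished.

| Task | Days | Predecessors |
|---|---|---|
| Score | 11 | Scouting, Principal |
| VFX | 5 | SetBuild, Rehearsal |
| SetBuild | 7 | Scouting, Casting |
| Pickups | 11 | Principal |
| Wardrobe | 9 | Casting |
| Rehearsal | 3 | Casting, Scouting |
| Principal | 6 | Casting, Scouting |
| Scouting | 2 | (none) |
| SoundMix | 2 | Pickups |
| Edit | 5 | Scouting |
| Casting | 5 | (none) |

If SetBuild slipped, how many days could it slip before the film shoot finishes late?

7

The longest chain is Casting→Principal→Pickups→SoundMix = 5+6+11+2 = 24; overall finish 24 days.
The longest chain containing SetBuild totals 17 days.
So SetBuild can slip 19 − 12 = 7 days.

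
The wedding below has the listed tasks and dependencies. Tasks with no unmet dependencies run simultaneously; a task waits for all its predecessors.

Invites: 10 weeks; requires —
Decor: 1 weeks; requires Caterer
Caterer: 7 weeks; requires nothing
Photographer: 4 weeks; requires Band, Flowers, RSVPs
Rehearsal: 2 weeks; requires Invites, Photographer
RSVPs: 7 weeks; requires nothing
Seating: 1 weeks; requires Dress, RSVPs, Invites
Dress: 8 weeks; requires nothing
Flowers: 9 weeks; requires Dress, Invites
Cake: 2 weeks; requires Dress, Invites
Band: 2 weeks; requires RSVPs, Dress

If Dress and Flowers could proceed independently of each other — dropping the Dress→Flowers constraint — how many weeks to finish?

25

With the dependency in place, Invites→Flowers→Photographer→Rehearsal = 10+9+4+2 = 25 sets the finish at 25 weeks.
Dropping Dress→Flowers doesn't change Flowers's earliest start (10); another predecessor still binds.
New critical path: Invites→Flowers→Photographer→Rehearsal = 10+9+4+2 = 25 ⇒ 25 weeks.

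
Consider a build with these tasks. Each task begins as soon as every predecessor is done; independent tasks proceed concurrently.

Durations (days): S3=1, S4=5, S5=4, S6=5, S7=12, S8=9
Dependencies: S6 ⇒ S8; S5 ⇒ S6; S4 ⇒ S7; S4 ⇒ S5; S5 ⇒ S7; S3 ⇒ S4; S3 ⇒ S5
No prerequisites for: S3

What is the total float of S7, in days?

2

The longest chain is S3→S4→S5→S6→S8 = 1+5+4+5+9 = 24; overall finish 24 days.
Longest path through S7: 22 days (earliest finish 22, latest finish 24).
Float = 24 − 22 = 2.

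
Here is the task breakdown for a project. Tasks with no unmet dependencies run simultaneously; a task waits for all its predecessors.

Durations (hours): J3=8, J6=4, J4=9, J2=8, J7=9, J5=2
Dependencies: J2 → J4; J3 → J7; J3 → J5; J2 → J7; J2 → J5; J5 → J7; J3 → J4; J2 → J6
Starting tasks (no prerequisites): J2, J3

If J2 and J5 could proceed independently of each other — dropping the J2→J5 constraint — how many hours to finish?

19

Before: longest chain J2→J5→J7 = 8+2+9 = 19, finish 19.
Dropping J2→J5 doesn't change J5's earliest start (8); another predecessor still binds.
The longest chain is now J3→J5→J7 = 8+2+9 = 19, so the plan takes 19 hours.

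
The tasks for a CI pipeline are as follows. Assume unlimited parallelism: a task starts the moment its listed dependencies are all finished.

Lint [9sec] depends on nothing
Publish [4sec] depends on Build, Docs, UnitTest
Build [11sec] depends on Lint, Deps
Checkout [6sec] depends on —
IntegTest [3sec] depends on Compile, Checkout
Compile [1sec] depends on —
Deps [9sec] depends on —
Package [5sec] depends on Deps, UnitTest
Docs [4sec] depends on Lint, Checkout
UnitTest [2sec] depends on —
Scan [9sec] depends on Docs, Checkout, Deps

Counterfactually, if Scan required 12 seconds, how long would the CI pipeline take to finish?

Actual critical path: Deps→Build→Publish = 9+11+4 = 24 ⇒ 24 seconds.
Scan has 2 seconds of float (longest path through it is 22).
Now Lint→Docs→Scan = 9+4+12 = 25 is longest, so the finish becomes 25 seconds.

25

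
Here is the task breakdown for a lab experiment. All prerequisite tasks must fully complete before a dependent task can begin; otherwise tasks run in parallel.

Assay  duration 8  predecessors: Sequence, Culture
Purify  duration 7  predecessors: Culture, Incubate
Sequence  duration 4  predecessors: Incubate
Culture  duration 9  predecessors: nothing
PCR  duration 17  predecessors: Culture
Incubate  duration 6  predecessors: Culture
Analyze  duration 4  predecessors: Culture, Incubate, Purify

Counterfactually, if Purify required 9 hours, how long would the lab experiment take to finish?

Critical path before the change: Culture→Incubate→Sequence→Assay = 9+6+4+8 = 27 giving 27 hours.
Purify is off the critical path — its longest chain is 26 hours, giving 1 of slack.
The binding chain switches to Culture→Incubate→Purify→Analyze = 9+6+9+4 = 28; finish 28 hours.

28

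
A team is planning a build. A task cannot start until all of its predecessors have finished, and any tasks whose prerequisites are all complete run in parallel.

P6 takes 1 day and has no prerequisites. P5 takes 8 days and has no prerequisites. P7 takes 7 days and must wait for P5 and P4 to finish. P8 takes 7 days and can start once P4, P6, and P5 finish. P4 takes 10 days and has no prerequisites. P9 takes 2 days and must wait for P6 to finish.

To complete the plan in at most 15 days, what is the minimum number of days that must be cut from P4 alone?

Current finish: 17 days; target: 15.
P4 is on every critical path, so each day cut from P4 cuts the finish by one (this holds down to a finish of 15).
Need 17 − 15 = 2 days off P4 → P4 becomes 8 days, finish becomes 15.

2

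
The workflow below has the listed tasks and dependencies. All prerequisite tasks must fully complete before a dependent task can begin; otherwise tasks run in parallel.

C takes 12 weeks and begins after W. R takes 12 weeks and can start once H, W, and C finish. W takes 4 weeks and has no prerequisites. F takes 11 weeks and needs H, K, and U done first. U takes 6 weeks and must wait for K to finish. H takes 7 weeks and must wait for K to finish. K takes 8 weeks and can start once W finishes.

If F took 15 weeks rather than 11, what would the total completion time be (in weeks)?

Actual critical path: W→K→H→R = 4+8+7+12 = 31 ⇒ 31 weeks.
F has 1 week of float (longest path through it is 30).
New critical path: W→K→H→F = 4+8+7+15 = 34 ⇒ 34 weeks.

34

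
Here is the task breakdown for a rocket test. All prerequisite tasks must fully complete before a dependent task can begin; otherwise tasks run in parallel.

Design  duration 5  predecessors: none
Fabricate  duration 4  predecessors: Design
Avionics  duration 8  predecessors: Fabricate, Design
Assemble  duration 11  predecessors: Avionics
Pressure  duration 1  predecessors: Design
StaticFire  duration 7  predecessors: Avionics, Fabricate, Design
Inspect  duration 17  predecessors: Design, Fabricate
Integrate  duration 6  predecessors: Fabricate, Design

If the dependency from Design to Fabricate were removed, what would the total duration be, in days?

24

Before: longest chain Design→Fabricate→Avionics→Assemble = 5+4+8+11 = 28, finish 28.
Without Design→Fabricate, Fabricate's earliest start moves from 5 to 0.
New critical path: Design→Avionics→Assemble = 5+8+11 = 24 ⇒ 24 days.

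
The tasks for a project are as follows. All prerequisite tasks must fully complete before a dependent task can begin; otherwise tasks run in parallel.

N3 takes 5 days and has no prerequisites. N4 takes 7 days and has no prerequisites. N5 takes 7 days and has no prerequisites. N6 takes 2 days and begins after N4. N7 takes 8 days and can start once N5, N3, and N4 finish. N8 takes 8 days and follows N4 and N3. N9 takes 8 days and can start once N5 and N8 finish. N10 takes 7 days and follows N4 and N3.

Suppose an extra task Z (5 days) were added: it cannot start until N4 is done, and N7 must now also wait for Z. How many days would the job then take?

23

Originally the job takes 23 days.
With Z inserted, N7 now waits for max(N5, N3, N4, Z).
New critical path: N4→N8→N9 = 7+8+8 = 23 ⇒ 23 days.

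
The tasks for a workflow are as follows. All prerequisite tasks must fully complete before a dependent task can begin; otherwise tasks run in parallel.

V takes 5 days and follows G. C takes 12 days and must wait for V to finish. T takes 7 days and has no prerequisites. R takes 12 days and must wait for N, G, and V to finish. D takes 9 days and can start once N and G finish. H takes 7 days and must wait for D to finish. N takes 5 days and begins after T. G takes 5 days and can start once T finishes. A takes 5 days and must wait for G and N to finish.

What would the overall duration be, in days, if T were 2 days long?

As given, the longest chain is T→G→V→R = 7+5+5+12 = 29, so the finish is 29 days.
Since T is critical, the -5 change carries straight to that chain (now 24 days).
No other chain overtakes it, so the finish is 24 days.

24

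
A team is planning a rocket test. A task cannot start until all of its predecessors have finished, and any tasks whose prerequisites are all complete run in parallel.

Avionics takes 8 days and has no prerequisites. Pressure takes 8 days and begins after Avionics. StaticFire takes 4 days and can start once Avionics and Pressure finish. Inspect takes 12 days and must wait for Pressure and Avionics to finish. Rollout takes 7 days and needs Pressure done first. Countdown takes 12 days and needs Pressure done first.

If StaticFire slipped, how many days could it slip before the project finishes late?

Critical path: Avionics→Pressure→Inspect = 8+8+12 = 28, so the finish is 28 days.
Longest path through StaticFire: 20 days (earliest finish 20, latest finish 28).
So StaticFire can slip 28 − 20 = 8 days.

8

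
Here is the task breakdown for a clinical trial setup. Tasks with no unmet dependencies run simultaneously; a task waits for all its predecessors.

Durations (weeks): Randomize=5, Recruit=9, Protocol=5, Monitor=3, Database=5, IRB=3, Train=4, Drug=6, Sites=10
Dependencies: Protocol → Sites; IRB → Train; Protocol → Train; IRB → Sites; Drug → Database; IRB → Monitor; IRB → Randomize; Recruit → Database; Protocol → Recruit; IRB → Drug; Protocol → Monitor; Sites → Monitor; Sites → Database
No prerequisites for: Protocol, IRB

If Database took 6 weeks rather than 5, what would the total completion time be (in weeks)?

21

As given, the longest chain is Protocol→Sites→Database = 5+10+5 = 20, so the finish is 20 weeks.
Since Database is critical, the +1 change carries straight to that chain (now 21 weeks).
The critical path is still Protocol→Sites→Database; finish is now 21 weeks.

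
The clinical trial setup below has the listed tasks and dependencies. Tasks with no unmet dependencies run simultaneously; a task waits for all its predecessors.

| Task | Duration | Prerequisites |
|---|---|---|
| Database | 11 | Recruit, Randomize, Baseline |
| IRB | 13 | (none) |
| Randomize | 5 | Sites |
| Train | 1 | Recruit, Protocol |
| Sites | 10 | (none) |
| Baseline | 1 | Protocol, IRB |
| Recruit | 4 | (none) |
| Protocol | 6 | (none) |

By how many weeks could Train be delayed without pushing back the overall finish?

Critical path: Sites→Randomize→Database = 10+5+11 = 26, so the finish is 26 weeks.
Train finishes as early as 7 and must finish by 26.
Float = 26 − 7 = 19.

19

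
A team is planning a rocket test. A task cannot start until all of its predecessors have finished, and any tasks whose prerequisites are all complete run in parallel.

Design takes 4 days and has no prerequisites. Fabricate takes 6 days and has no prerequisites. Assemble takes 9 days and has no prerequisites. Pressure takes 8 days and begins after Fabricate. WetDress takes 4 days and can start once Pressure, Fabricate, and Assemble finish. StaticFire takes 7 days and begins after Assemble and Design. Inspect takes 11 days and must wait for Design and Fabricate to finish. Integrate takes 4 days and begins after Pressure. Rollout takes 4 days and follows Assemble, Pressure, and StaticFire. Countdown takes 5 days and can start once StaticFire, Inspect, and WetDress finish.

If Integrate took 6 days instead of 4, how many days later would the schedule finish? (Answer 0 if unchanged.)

0

As given, the longest chain is Fabricate→Pressure→WetDress→Countdown = 6+8+4+5 = 23, so the finish is 23 days.
Integrate has 5 days of float (longest path through it is 18).
That remains the longest chain; total 23 days.
Change in finish: 23 − 23 = +0 days.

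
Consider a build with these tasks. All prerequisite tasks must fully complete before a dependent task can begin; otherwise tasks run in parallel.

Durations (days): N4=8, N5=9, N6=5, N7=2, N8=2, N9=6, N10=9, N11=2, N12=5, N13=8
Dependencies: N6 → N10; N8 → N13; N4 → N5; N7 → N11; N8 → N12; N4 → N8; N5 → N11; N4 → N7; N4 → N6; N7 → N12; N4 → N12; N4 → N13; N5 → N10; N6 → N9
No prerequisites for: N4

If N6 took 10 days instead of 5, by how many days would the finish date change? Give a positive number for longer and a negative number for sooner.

As given, the longest chain is N4→N5→N10 = 8+9+9 = 26, so the finish is 26 days.
N6 is off the critical path — its longest chain is 22 days, giving 4 of slack.
New critical path: N4→N6→N10 = 8+10+9 = 27 ⇒ 27 days.
Change in finish: 27 − 26 = +1 days.

1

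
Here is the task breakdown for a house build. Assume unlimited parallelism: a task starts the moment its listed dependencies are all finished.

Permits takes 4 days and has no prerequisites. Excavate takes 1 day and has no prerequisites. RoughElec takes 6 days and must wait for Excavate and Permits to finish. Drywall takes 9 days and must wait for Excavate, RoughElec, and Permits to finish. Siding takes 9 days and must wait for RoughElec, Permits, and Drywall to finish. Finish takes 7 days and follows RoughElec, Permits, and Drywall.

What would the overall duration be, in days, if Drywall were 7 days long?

Critical path before the change: Permits→RoughElec→Drywall→Siding = 4+6+9+9 = 28 giving 28 days.
Drywall is on the critical path; changing it to 7 makes that path 26 days.
The critical path is still Permits→RoughElec→Drywall→Siding; finish is now 26 days.

26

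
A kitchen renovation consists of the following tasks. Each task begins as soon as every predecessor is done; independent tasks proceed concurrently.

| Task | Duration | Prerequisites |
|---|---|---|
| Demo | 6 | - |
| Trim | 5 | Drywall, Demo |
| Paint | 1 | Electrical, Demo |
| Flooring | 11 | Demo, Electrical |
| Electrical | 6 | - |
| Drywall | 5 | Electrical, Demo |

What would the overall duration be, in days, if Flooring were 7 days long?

The binding path is Demo→Flooring = 6+11 = 17; finish at 17 days.
Flooring is on the critical path; changing it to 7 makes that path 13 days.
New critical path: Demo→Drywall→Trim = 6+5+5 = 16 ⇒ 16 days.

16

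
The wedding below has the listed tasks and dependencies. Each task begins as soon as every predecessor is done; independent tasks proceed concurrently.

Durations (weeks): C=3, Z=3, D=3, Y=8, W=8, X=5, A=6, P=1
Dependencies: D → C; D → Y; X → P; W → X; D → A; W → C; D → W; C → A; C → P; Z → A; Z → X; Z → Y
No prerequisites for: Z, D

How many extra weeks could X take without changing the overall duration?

Critical path: D→W→C→A = 3+8+3+6 = 20, so the finish is 20 weeks.
Longest path through X: 17 weeks (earliest finish 16, latest finish 19).
So X can slip 19 − 16 = 3 weeks.

3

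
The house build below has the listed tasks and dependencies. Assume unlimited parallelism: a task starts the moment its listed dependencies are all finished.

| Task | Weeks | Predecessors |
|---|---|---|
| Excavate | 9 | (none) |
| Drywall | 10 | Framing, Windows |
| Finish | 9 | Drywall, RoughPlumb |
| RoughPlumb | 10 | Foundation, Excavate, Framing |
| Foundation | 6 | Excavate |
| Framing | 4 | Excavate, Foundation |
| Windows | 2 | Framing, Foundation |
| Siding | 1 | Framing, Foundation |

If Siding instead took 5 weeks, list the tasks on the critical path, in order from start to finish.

The binding path is Excavate→Foundation→Framing→Windows→Drywall→Finish = 9+6+4+2+10+9 = 40; finish at 40 weeks.
Siding has 20 weeks of float (longest path through it is 20).
That remains the longest chain; total 40 weeks.

Excavate, Foundation, Framing, Windows, Drywall, Finish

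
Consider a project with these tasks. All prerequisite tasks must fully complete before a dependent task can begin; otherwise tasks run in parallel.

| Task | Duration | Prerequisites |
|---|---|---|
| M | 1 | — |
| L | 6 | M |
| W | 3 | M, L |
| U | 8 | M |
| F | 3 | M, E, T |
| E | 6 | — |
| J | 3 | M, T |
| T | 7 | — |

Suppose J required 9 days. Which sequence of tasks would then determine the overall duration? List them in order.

Actual critical path: T→J = 7+3 = 10 ⇒ 10 days.
J is on the critical path; changing it to 9 makes that path 16 days.
The critical path is still T→J; finish is now 16 days.

T, J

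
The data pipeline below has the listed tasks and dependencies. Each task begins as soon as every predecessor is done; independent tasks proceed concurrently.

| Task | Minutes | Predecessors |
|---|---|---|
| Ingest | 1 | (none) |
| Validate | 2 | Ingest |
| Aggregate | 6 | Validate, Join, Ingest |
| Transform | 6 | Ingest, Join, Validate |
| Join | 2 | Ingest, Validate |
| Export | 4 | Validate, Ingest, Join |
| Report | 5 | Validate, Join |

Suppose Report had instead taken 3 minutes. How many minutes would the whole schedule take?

11

The binding path is Ingest→Validate→Join→Transform = 1+2+2+6 = 11; finish at 11 minutes.
Report has 1 minute of float (longest path through it is 10).
That remains the longest chain; total 11 minutes.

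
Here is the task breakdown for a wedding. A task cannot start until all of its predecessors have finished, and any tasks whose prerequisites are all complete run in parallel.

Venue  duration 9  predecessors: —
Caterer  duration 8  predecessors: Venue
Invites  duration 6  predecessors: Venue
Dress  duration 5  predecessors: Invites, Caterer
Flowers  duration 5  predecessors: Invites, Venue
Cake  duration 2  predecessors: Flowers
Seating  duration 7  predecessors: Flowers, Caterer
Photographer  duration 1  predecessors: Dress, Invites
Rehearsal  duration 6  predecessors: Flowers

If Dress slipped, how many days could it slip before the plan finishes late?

The longest chain is Venue→Invites→Flowers→Seating = 9+6+5+7 = 27; overall finish 27 days.
Longest path through Dress: 23 days (earliest finish 22, latest finish 26).
Slack of Dress = 21 − 17 = 4 days.

4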